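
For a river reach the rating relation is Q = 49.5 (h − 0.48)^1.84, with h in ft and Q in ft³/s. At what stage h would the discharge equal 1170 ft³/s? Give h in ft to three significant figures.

6.06 ft

h − h₀ = (Q/C)^(1/b) = (1170/49.5)^(1/1.84) = 5.578 ft
h = 0.48 + 5.578 = 6.058 ft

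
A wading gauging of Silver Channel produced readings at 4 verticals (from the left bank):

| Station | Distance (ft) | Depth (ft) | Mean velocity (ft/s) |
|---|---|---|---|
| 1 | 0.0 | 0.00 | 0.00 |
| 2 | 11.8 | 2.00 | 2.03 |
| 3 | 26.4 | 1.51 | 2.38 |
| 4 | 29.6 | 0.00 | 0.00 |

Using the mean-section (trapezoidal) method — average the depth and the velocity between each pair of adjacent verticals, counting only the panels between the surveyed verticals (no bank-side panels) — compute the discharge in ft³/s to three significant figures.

Panel 1-2: Δb = 11.8 ft, d̄ = (0.00+2.00)/2 = 1, v̄ = (0.00+2.03)/2 = 1.015 → q = 11.8×1×1.015 = 11.98 ft³/s
Panel 2-3: Δb = 14.6 ft, d̄ = (2.00+1.51)/2 = 1.755, v̄ = (2.03+2.38)/2 = 2.205 → q = 14.6×1.755×2.205 = 56.50 ft³/s
Panel 3-4: Δb = 3.2 ft, d̄ = (1.51+0.00)/2 = 0.755, v̄ = (2.38+0.00)/2 = 1.19 → q = 3.2×0.755×1.19 = 2.875 ft³/s
Q = Σ q = 71.35 ft³/s

71.4 ft³/s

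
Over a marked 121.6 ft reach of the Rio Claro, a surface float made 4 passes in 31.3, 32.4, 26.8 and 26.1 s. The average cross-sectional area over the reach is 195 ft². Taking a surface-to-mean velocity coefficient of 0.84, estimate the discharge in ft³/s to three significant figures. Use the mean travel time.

683 ft³/s

t̄ = (31.3 + 32.4 + 26.8 + 26.1) / 4 = 29.15 s
v_surface = L / t̄ = 121.6 / 29.15 = 4.172 ft/s
v_mean = 0.84 × 4.172 = 3.504 ft/s
Q = A × v_mean = 195 × 3.504 = 683.3 ft³/s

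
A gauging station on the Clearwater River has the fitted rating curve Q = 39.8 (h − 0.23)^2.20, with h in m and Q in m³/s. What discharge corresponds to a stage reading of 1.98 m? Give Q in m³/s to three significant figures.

Q = 39.8 × (1.98 − 0.23)^2.20 = 39.8 × 1.75^2.20 = 136.3 m³/s

136 m³/s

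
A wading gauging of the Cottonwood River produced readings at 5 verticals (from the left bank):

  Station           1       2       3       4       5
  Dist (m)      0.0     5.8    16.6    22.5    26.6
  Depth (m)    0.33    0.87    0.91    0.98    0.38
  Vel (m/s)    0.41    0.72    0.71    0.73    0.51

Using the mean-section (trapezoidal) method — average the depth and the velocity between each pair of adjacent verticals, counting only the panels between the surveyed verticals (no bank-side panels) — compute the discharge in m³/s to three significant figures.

14.6 m³/s

Panel 1-2: Δb = 5.8 m, d̄ = (0.33+0.87)/2 = 0.6, v̄ = (0.41+0.72)/2 = 0.565 → q = 5.8×0.6×0.565 = 1.966 m³/s
Panel 2-3: Δb = 10.8 m, d̄ = (0.87+0.91)/2 = 0.89, v̄ = (0.72+0.71)/2 = 0.715 → q = 10.8×0.89×0.715 = 6.873 m³/s
Panel 3-4: Δb = 5.9 m, d̄ = (0.91+0.98)/2 = 0.945, v̄ = (0.71+0.73)/2 = 0.72 → q = 5.9×0.945×0.72 = 4.014 m³/s
Panel 4-5: Δb = 4.1 m, d̄ = (0.98+0.38)/2 = 0.68, v̄ = (0.73+0.51)/2 = 0.62 → q = 4.1×0.68×0.62 = 1.729 m³/s
Q = Σ q = 14.58 m³/s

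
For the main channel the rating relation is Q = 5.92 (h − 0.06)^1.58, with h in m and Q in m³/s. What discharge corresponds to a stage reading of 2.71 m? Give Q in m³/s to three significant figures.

Q = 5.92 × (2.71 − 0.06)^1.58 = 5.92 × 2.65^1.58 = 27.61 m³/s

27.6 m³/s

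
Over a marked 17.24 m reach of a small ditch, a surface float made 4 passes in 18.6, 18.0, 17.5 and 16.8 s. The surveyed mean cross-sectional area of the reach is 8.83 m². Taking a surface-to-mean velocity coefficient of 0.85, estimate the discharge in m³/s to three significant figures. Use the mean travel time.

t̄ = (18.6 + 18.0 + 17.5 + 16.8) / 4 = 17.725 s
v_surface = L / t̄ = 17.24 / 17.725 = 0.9726 m/s
v_mean = 0.85 × 0.9726 = 0.8267 m/s
Q = A × v_mean = 8.83 × 0.8267 = 7.300 m³/s

7.30 m³/s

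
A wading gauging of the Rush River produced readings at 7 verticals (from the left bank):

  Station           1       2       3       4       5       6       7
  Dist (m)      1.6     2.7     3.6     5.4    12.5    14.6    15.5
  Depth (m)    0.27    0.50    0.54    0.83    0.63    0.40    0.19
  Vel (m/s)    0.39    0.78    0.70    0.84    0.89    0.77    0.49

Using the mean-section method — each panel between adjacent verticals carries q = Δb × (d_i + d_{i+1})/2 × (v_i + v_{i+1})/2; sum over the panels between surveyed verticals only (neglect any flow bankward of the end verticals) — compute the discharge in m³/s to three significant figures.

7.09 m³/s

Panel 1-2: Δb = 1.1 m, d̄ = (0.27+0.50)/2 = 0.385, v̄ = (0.39+0.78)/2 = 0.585 → q = 1.1×0.385×0.585 = 0.2477 m³/s
Panel 2-3: Δb = 0.9 m, d̄ = (0.50+0.54)/2 = 0.52, v̄ = (0.78+0.70)/2 = 0.74 → q = 0.9×0.52×0.74 = 0.3463 m³/s
Panel 3-4: Δb = 1.8 m, d̄ = (0.54+0.83)/2 = 0.685, v̄ = (0.70+0.84)/2 = 0.77 → q = 1.8×0.685×0.77 = 0.9494 m³/s
Panel 4-5: Δb = 7.1 m, d̄ = (0.83+0.63)/2 = 0.73, v̄ = (0.84+0.89)/2 = 0.865 → q = 7.1×0.73×0.865 = 4.483 m³/s
Panel 5-6: Δb = 2.1 m, d̄ = (0.63+0.40)/2 = 0.515, v̄ = (0.89+0.77)/2 = 0.83 → q = 2.1×0.515×0.83 = 0.8976 m³/s
Panel 6-7: Δb = 0.9 m, d̄ = (0.40+0.19)/2 = 0.295, v̄ = (0.77+0.49)/2 = 0.63 → q = 0.9×0.295×0.63 = 0.1673 m³/s
Q = Σ q = 7.092 m³/s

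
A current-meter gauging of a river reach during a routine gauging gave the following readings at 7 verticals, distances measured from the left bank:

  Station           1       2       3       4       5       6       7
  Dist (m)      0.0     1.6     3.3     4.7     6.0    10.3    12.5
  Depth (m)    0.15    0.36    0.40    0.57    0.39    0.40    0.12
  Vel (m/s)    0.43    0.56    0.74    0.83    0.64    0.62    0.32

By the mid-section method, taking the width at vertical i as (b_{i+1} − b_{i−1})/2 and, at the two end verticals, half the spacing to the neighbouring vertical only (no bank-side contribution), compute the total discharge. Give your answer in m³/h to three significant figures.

10900 m³/h

w_1 = (1.6 − 0.0)/2 = 0.8 m; q_1 = 0.43 × 0.15 × 0.8 = 0.05160 m³/s
w_2 = (3.3 − 0.0)/2 = 1.65 m; q_2 = 0.56 × 0.36 × 1.65 = 0.3326 m³/s
w_3 = (4.7 − 1.6)/2 = 1.55 m; q_3 = 0.74 × 0.40 × 1.55 = 0.4588 m³/s
w_4 = (6.0 − 3.3)/2 = 1.35 m; q_4 = 0.83 × 0.57 × 1.35 = 0.6387 m³/s
w_5 = (10.3 − 4.7)/2 = 2.8 m; q_5 = 0.64 × 0.39 × 2.8 = 0.6989 m³/s
w_6 = (12.5 − 6.0)/2 = 3.25 m; q_6 = 0.62 × 0.40 × 3.25 = 0.8060 m³/s
w_7 = (12.5 − 10.3)/2 = 1.1 m; q_7 = 0.32 × 0.12 × 1.1 = 0.04224 m³/s
Q = Σ qᵢ = 3.029 m³/s
= 3.029 × 3600 = 10900 m³/h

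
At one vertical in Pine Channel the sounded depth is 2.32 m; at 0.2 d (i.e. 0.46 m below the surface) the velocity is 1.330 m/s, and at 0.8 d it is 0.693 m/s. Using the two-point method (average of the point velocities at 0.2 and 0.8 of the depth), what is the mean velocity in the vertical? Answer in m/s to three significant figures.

1.01 m/s

v̄ = (1.330 + 0.693) / 2 = 1.012 m/s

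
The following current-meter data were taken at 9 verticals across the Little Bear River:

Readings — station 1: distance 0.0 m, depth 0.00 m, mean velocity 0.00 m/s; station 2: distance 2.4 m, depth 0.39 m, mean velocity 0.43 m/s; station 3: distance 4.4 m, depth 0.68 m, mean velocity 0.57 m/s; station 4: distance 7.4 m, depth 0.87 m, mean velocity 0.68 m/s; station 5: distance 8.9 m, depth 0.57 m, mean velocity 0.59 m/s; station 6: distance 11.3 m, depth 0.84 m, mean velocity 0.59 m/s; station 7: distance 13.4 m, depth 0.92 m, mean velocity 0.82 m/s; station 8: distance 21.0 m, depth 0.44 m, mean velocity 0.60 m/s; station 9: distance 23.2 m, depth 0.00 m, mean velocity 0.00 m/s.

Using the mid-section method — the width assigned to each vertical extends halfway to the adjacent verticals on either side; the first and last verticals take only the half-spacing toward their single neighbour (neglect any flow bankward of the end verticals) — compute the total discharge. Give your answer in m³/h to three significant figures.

w_2 = (4.4 − 0.0)/2 = 2.2 m; q_2 = 0.43 × 0.39 × 2.2 = 0.3689 m³/s
w_3 = (7.4 − 2.4)/2 = 2.5 m; q_3 = 0.57 × 0.68 × 2.5 = 0.9690 m³/s
w_4 = (8.9 − 4.4)/2 = 2.25 m; q_4 = 0.68 × 0.87 × 2.25 = 1.331 m³/s
w_5 = (11.3 − 7.4)/2 = 1.95 m; q_5 = 0.59 × 0.57 × 1.95 = 0.6558 m³/s
w_6 = (13.4 − 8.9)/2 = 2.25 m; q_6 = 0.59 × 0.84 × 2.25 = 1.115 m³/s
w_7 = (21.0 − 11.3)/2 = 4.85 m; q_7 = 0.82 × 0.92 × 4.85 = 3.659 m³/s
w_8 = (23.2 − 13.4)/2 = 4.9 m; q_8 = 0.60 × 0.44 × 4.9 = 1.294 m³/s
Stations 1, 9 contribute zero (depth or velocity is 0).
Q = Σ qᵢ = 9.392 m³/s
= 9.392 × 3600 = 33810 m³/h

33800 m³/h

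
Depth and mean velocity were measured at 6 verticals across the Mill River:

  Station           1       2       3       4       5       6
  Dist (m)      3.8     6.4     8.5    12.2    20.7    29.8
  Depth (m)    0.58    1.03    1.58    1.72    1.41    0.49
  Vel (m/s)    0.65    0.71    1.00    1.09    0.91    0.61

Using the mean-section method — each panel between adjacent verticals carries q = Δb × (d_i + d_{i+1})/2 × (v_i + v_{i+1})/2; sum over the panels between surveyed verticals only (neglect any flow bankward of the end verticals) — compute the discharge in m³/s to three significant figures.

Panel 1-2: Δb = 2.6 m, d̄ = (0.58+1.03)/2 = 0.805, v̄ = (0.65+0.71)/2 = 0.68 → q = 2.6×0.805×0.68 = 1.423 m³/s
Panel 2-3: Δb = 2.1 m, d̄ = (1.03+1.58)/2 = 1.305, v̄ = (0.71+1.00)/2 = 0.855 → q = 2.1×1.305×0.855 = 2.343 m³/s
Panel 3-4: Δb = 3.7 m, d̄ = (1.58+1.72)/2 = 1.65, v̄ = (1.00+1.09)/2 = 1.045 → q = 3.7×1.65×1.045 = 6.380 m³/s
Panel 4-5: Δb = 8.5 m, d̄ = (1.72+1.41)/2 = 1.565, v̄ = (1.09+0.91)/2 = 1 → q = 8.5×1.565×1 = 13.30 m³/s
Panel 5-6: Δb = 9.1 m, d̄ = (1.41+0.49)/2 = 0.95, v̄ = (0.91+0.61)/2 = 0.76 → q = 9.1×0.95×0.76 = 6.570 m³/s
Q = Σ q = 30.02 m³/s

30.0 m³/s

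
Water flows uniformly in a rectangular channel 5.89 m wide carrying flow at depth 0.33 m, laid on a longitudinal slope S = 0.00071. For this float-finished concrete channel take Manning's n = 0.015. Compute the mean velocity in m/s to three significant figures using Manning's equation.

0.790 m/s

A = b·y = 5.89 × 0.33 = 1.944 m²
P = b + 2y = 5.89 + 2×0.33 = 6.550 m
R = A/P = 1.944/6.550 = 0.2967 m
Q = (1/n)·A·R^(2/3)·S^(1/2) = (1/0.015) × 1.944 × 0.2967^(2/3) × 0.00071^(1/2) = 1.536 m³/s
V = Q/A = 1.536/1.944 = 0.7903 m/s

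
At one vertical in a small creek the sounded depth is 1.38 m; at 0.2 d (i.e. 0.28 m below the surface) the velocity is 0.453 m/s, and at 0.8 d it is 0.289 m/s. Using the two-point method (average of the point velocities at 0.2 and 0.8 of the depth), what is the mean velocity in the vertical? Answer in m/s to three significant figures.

v̄ = (0.453 + 0.289) / 2 = 0.3710 m/s

0.371 m/s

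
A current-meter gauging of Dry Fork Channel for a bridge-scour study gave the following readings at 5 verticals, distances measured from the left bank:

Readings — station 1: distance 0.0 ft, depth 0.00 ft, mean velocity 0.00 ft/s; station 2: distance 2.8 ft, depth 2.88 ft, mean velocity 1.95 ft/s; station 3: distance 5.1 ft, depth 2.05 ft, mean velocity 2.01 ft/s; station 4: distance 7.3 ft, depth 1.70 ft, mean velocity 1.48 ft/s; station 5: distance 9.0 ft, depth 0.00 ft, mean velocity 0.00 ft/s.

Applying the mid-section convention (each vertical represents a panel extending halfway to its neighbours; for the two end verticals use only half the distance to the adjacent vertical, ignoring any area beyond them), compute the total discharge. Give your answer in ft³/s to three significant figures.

w_2 = (5.1 − 0.0)/2 = 2.55 ft; q_2 = 1.95 × 2.88 × 2.55 = 14.32 ft³/s
w_3 = (7.3 − 2.8)/2 = 2.25 ft; q_3 = 2.01 × 2.05 × 2.25 = 9.271 ft³/s
w_4 = (9.0 − 5.1)/2 = 1.95 ft; q_4 = 1.48 × 1.70 × 1.95 = 4.906 ft³/s
Stations 1, 5 contribute zero (depth or velocity is 0).
Q = Σ qᵢ = 28.50 ft³/s

28.5 ft³/s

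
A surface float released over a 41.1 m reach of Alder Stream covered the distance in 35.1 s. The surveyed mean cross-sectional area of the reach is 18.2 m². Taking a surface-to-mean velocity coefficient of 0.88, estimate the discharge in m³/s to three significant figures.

v_surface = L / t̄ = 41.1 / 35.1 = 1.171 m/s
v_mean = 0.88 × 1.171 = 1.030 m/s
Q = A × v_mean = 18.2 × 1.030 = 18.75 m³/s

18.8 m³/s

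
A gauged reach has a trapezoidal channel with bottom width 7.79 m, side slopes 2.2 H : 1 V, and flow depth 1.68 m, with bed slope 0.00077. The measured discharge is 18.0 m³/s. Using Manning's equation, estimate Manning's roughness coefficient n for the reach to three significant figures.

A = (b + z·y)·y = (7.79 + 2.2×1.68)×1.68 = 19.30 m²
P = b + 2y√(1+z²) = 7.79 + 2×1.68×√(1+2.2²) = 15.91 m
R = A/P = 19.30/15.91 = 1.213 m
n = (1/Q)·A·R^(2/3)·S^(1/2) = (1/18.0) × 19.30 × 1.137 × 0.02775 = 0.03383

0.0338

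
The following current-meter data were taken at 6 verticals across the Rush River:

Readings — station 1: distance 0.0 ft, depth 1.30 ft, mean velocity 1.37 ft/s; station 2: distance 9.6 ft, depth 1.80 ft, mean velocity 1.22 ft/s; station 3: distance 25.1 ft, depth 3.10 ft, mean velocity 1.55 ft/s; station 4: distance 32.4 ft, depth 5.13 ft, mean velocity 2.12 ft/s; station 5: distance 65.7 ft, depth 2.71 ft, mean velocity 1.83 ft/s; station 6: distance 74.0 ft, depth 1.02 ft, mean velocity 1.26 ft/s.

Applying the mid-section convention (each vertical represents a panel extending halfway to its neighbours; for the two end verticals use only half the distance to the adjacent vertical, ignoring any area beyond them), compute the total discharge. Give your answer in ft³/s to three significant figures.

w_1 = (9.6 − 0.0)/2 = 4.8 ft; q_1 = 1.37 × 1.30 × 4.8 = 8.549 ft³/s
w_2 = (25.1 − 0.0)/2 = 12.55 ft; q_2 = 1.22 × 1.80 × 12.55 = 27.56 ft³/s
w_3 = (32.4 − 9.6)/2 = 11.4 ft; q_3 = 1.55 × 3.10 × 11.4 = 54.78 ft³/s
w_4 = (65.7 − 25.1)/2 = 20.3 ft; q_4 = 2.12 × 5.13 × 20.3 = 220.8 ft³/s
w_5 = (74.0 − 32.4)/2 = 20.8 ft; q_5 = 1.83 × 2.71 × 20.8 = 103.2 ft³/s
w_6 = (74.0 − 65.7)/2 = 4.15 ft; q_6 = 1.26 × 1.02 × 4.15 = 5.334 ft³/s
Q = Σ qᵢ = 420.1 ft³/s

420 ft³/s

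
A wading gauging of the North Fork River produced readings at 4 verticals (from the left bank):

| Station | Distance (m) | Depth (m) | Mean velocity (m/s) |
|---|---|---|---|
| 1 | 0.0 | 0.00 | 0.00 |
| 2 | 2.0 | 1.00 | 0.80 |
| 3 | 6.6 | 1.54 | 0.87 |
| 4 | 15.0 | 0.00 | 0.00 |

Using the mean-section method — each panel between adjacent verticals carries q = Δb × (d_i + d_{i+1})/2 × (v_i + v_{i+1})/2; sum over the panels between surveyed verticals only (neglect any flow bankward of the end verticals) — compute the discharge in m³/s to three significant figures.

Panel 1-2: Δb = 2 m, d̄ = (0.00+1.00)/2 = 0.5, v̄ = (0.00+0.80)/2 = 0.4 → q = 2×0.5×0.4 = 0.4000 m³/s
Panel 2-3: Δb = 4.6 m, d̄ = (1.00+1.54)/2 = 1.27, v̄ = (0.80+0.87)/2 = 0.835 → q = 4.6×1.27×0.835 = 4.878 m³/s
Panel 3-4: Δb = 8.4 m, d̄ = (1.54+0.00)/2 = 0.77, v̄ = (0.87+0.00)/2 = 0.435 → q = 8.4×0.77×0.435 = 2.814 m³/s
Q = Σ q = 8.092 m³/s

8.09 m³/s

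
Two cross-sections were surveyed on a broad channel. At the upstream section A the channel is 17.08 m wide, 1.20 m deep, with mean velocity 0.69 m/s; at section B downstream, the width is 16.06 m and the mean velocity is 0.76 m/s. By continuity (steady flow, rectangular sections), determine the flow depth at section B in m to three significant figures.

Q = A₁V₁ = (17.08×1.20) × 0.69 = 14.14 m³/s
d₂ = Q/(b₂ V₂) = 14.14/(16.06×0.76) = 1.159 m

1.16 m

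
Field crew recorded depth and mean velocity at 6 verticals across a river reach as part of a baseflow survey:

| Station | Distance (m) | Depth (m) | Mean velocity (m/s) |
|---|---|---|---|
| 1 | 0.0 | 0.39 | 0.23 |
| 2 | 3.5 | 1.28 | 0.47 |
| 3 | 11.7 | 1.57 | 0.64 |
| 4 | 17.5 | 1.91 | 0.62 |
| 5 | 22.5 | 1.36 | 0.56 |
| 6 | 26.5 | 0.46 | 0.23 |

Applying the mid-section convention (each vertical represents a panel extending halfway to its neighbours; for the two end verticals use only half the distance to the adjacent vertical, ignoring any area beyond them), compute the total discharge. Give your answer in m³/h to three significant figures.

w_1 = (3.5 − 0.0)/2 = 1.75 m; q_1 = 0.23 × 0.39 × 1.75 = 0.1570 m³/s
w_2 = (11.7 − 0.0)/2 = 5.85 m; q_2 = 0.47 × 1.28 × 5.85 = 3.519 m³/s
w_3 = (17.5 − 3.5)/2 = 7 m; q_3 = 0.64 × 1.57 × 7 = 7.034 m³/s
w_4 = (22.5 − 11.7)/2 = 5.4 m; q_4 = 0.62 × 1.91 × 5.4 = 6.395 m³/s
w_5 = (26.5 − 17.5)/2 = 4.5 m; q_5 = 0.56 × 1.36 × 4.5 = 3.427 m³/s
w_6 = (26.5 − 22.5)/2 = 2 m; q_6 = 0.23 × 0.46 × 2 = 0.2116 m³/s
Q = Σ qᵢ = 20.74 m³/s
= 20.74 × 3600 = 74680 m³/h

74700 m³/h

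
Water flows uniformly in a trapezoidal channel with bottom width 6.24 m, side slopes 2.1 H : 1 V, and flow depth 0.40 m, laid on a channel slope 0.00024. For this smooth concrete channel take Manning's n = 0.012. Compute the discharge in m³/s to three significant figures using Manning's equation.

1.81 m³/s

A = (b + z·y)·y = (6.24 + 2.1×0.40)×0.40 = 2.832 m²
P = b + 2y√(1+z²) = 6.24 + 2×0.40×√(1+2.1²) = 8.101 m
R = A/P = 2.832/8.101 = 0.3496 m
Q = (1/n)·A·R^(2/3)·S^(1/2) = (1/0.012) × 2.832 × 0.3496^(2/3) × 0.00024^(1/2) = 1.814 m³/s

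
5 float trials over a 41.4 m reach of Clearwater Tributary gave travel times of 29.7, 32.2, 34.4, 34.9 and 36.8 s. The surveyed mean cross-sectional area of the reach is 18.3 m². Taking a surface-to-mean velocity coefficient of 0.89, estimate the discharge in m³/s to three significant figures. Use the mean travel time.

20.1 m³/s

t̄ = (29.7 + 32.2 + 34.4 + 34.9 + 36.8) / 5 = 33.6 s
v_surface = L / t̄ = 41.4 / 33.6 = 1.232 m/s
v_mean = 0.89 × 1.232 = 1.097 m/s
Q = A × v_mean = 18.3 × 1.097 = 20.07 m³/s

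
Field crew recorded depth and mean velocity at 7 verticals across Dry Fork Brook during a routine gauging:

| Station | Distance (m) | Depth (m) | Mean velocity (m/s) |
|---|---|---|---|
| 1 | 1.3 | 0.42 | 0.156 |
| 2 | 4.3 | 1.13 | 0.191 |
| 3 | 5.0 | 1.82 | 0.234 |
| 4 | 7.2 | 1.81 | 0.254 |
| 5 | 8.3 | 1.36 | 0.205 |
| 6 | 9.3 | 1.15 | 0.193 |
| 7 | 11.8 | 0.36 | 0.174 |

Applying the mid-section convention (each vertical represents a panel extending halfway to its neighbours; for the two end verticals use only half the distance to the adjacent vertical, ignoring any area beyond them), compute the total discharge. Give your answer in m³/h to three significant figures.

w_1 = (4.3 − 1.3)/2 = 1.5 m; q_1 = 0.156 × 0.42 × 1.5 = 0.09828 m³/s
w_2 = (5.0 − 1.3)/2 = 1.85 m; q_2 = 0.191 × 1.13 × 1.85 = 0.3993 m³/s
w_3 = (7.2 − 4.3)/2 = 1.45 m; q_3 = 0.234 × 1.82 × 1.45 = 0.6175 m³/s
w_4 = (8.3 − 5.0)/2 = 1.65 m; q_4 = 0.254 × 1.81 × 1.65 = 0.7586 m³/s
w_5 = (9.3 − 7.2)/2 = 1.05 m; q_5 = 0.205 × 1.36 × 1.05 = 0.2927 m³/s
w_6 = (11.8 − 8.3)/2 = 1.75 m; q_6 = 0.193 × 1.15 × 1.75 = 0.3884 m³/s
w_7 = (11.8 − 9.3)/2 = 1.25 m; q_7 = 0.174 × 0.36 × 1.25 = 0.07830 m³/s
Q = Σ qᵢ = 2.633 m³/s
= 2.633 × 3600 = 9479 m³/h

9480 m³/h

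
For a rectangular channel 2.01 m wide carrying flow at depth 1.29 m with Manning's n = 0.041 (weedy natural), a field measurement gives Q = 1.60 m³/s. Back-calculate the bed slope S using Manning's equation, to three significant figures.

A = b·y = 2.01 × 1.29 = 2.593 m²
P = b + 2y = 2.01 + 2×1.29 = 4.590 m
R = A/P = 2.593/4.590 = 0.5649 m
S = (Q·n / (1·A·R^(2/3)))² = (1.60×0.041 / (1×2.593×0.6834))² = 0.001371

0.00137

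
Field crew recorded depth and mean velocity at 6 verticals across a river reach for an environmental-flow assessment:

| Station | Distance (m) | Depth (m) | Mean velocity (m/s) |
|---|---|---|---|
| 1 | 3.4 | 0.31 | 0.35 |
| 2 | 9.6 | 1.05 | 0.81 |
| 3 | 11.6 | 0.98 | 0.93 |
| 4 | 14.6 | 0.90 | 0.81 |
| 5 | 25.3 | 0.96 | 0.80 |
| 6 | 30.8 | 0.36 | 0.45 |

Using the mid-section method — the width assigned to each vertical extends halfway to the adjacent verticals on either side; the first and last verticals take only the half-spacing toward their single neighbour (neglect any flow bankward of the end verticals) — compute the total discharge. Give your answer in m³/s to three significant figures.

w_1 = (9.6 − 3.4)/2 = 3.1 m; q_1 = 0.35 × 0.31 × 3.1 = 0.3364 m³/s
w_2 = (11.6 − 3.4)/2 = 4.1 m; q_2 = 0.81 × 1.05 × 4.1 = 3.487 m³/s
w_3 = (14.6 − 9.6)/2 = 2.5 m; q_3 = 0.93 × 0.98 × 2.5 = 2.279 m³/s
w_4 = (25.3 − 11.6)/2 = 6.85 m; q_4 = 0.81 × 0.90 × 6.85 = 4.994 m³/s
w_5 = (30.8 − 14.6)/2 = 8.1 m; q_5 = 0.80 × 0.96 × 8.1 = 6.221 m³/s
w_6 = (30.8 − 25.3)/2 = 2.75 m; q_6 = 0.45 × 0.36 × 2.75 = 0.4455 m³/s
Q = Σ qᵢ = 17.76 m³/s

17.8 m³/s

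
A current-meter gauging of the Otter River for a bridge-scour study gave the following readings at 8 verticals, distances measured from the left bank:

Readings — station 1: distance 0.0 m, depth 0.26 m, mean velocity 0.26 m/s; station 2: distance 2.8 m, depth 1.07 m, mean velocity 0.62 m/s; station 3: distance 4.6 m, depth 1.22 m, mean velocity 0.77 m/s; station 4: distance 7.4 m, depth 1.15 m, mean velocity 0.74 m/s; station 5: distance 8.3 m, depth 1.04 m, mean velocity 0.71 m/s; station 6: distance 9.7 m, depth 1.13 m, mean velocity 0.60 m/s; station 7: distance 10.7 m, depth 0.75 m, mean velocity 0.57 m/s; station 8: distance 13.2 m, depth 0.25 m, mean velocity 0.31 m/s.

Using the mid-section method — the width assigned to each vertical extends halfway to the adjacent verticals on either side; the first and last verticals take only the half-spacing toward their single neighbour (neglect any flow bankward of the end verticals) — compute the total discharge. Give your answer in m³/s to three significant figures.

w_1 = (2.8 − 0.0)/2 = 1.4 m; q_1 = 0.26 × 0.26 × 1.4 = 0.09464 m³/s
w_2 = (4.6 − 0.0)/2 = 2.3 m; q_2 = 0.62 × 1.07 × 2.3 = 1.526 m³/s
w_3 = (7.4 − 2.8)/2 = 2.3 m; q_3 = 0.77 × 1.22 × 2.3 = 2.161 m³/s
w_4 = (8.3 − 4.6)/2 = 1.85 m; q_4 = 0.74 × 1.15 × 1.85 = 1.574 m³/s
w_5 = (9.7 − 7.4)/2 = 1.15 m; q_5 = 0.71 × 1.04 × 1.15 = 0.8492 m³/s
w_6 = (10.7 − 8.3)/2 = 1.2 m; q_6 = 0.60 × 1.13 × 1.2 = 0.8136 m³/s
w_7 = (13.2 − 9.7)/2 = 1.75 m; q_7 = 0.57 × 0.75 × 1.75 = 0.7481 m³/s
w_8 = (13.2 − 10.7)/2 = 1.25 m; q_8 = 0.31 × 0.25 × 1.25 = 0.09688 m³/s
Q = Σ qᵢ = 7.863 m³/s

7.86 m³/s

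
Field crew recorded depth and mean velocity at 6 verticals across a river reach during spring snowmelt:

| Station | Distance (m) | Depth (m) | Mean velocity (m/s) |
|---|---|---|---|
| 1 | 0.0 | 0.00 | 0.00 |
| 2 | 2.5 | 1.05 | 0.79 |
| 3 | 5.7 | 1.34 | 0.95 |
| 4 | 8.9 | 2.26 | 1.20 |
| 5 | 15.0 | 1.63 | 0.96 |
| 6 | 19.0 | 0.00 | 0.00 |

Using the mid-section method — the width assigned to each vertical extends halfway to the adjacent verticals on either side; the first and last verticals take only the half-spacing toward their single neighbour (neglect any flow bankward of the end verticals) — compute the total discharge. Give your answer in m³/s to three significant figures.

w_2 = (5.7 − 0.0)/2 = 2.85 m; q_2 = 0.79 × 1.05 × 2.85 = 2.364 m³/s
w_3 = (8.9 − 2.5)/2 = 3.2 m; q_3 = 0.95 × 1.34 × 3.2 = 4.074 m³/s
w_4 = (15.0 − 5.7)/2 = 4.65 m; q_4 = 1.20 × 2.26 × 4.65 = 12.61 m³/s
w_5 = (19.0 − 8.9)/2 = 5.05 m; q_5 = 0.96 × 1.63 × 5.05 = 7.902 m³/s
Stations 1, 6 contribute zero (depth or velocity is 0).
Q = Σ qᵢ = 26.95 m³/s

27.0 m³/s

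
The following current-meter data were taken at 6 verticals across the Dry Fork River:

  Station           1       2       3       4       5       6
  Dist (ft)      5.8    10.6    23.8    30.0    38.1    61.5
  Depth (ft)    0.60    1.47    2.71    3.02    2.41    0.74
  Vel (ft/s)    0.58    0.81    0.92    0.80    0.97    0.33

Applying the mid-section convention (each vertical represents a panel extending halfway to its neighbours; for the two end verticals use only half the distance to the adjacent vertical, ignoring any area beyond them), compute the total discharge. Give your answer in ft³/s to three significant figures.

w_1 = (10.6 − 5.8)/2 = 2.4 ft; q_1 = 0.58 × 0.60 × 2.4 = 0.8352 ft³/s
w_2 = (23.8 − 5.8)/2 = 9 ft; q_2 = 0.81 × 1.47 × 9 = 10.72 ft³/s
w_3 = (30.0 − 10.6)/2 = 9.7 ft; q_3 = 0.92 × 2.71 × 9.7 = 24.18 ft³/s
w_4 = (38.1 − 23.8)/2 = 7.15 ft; q_4 = 0.80 × 3.02 × 7.15 = 17.27 ft³/s
w_5 = (61.5 − 30.0)/2 = 15.75 ft; q_5 = 0.97 × 2.41 × 15.75 = 36.82 ft³/s
w_6 = (61.5 − 38.1)/2 = 11.7 ft; q_6 = 0.33 × 0.74 × 11.7 = 2.857 ft³/s
Q = Σ qᵢ = 92.69 ft³/s

92.7 ft³/s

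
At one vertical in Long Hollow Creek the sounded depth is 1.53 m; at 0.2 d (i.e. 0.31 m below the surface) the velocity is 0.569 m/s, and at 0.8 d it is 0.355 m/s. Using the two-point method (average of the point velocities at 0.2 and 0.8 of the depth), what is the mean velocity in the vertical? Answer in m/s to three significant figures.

v̄ = (0.569 + 0.355) / 2 = 0.4620 m/s

0.462 m/s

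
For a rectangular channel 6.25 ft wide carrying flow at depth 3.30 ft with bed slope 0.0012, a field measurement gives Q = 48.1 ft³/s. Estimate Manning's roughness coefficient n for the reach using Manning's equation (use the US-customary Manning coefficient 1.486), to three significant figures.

A = b·y = 6.25 × 3.30 = 20.63 ft²
P = b + 2y = 6.25 + 2×3.30 = 12.85 ft
R = A/P = 20.63/12.85 = 1.605 ft
n = (1.486/Q)·A·R^(2/3)·S^(1/2) = (1.486/48.1) × 20.63 × 1.371 × 0.03464 = 0.03026

0.0303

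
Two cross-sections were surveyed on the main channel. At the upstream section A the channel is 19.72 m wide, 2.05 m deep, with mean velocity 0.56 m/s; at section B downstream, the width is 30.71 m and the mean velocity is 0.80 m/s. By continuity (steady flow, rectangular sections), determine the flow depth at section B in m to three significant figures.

Q = A₁V₁ = (19.72×2.05) × 0.56 = 22.64 m³/s
d₂ = Q/(b₂ V₂) = 22.64/(30.71×0.80) = 0.9215 m

0.921 m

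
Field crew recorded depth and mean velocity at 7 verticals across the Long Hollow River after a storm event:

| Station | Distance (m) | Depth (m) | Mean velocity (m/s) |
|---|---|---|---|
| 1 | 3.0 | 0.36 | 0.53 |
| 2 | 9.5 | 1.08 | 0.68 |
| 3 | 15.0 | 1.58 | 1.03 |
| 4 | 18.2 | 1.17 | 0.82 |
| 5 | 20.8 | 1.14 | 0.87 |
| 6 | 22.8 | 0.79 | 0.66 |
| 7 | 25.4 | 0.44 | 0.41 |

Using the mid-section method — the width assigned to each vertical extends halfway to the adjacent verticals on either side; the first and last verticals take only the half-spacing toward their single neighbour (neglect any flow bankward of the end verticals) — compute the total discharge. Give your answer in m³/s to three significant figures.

w_1 = (9.5 − 3.0)/2 = 3.25 m; q_1 = 0.53 × 0.36 × 3.25 = 0.6201 m³/s
w_2 = (15.0 − 3.0)/2 = 6 m; q_2 = 0.68 × 1.08 × 6 = 4.406 m³/s
w_3 = (18.2 − 9.5)/2 = 4.35 m; q_3 = 1.03 × 1.58 × 4.35 = 7.079 m³/s
w_4 = (20.8 − 15.0)/2 = 2.9 m; q_4 = 0.82 × 1.17 × 2.9 = 2.782 m³/s
w_5 = (22.8 − 18.2)/2 = 2.3 m; q_5 = 0.87 × 1.14 × 2.3 = 2.281 m³/s
w_6 = (25.4 − 20.8)/2 = 2.3 m; q_6 = 0.66 × 0.79 × 2.3 = 1.199 m³/s
w_7 = (25.4 − 22.8)/2 = 1.3 m; q_7 = 0.41 × 0.44 × 1.3 = 0.2345 m³/s
Q = Σ qᵢ = 18.60 m³/s

18.6 m³/s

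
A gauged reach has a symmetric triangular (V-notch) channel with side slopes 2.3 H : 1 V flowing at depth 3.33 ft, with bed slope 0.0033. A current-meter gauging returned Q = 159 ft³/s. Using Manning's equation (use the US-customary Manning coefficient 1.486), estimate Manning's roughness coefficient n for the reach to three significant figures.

A = z·y² = 2.3×3.33² = 25.50 ft²
P = 2y√(1+z²) = 2×3.33×√(1+2.3²) = 16.70 ft
R = A/P = 25.50/16.70 = 1.527 ft
n = (1.486/Q)·A·R^(2/3)·S^(1/2) = (1.486/159) × 25.50 × 1.326 × 0.05745 = 0.01816

0.0182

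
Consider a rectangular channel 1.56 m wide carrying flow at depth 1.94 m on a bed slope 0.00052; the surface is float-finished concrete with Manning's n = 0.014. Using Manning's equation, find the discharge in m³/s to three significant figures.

3.33 m³/s

A = b·y = 1.56 × 1.94 = 3.026 m²
P = b + 2y = 1.56 + 2×1.94 = 5.440 m
R = A/P = 3.026/5.440 = 0.5563 m
Q = (1/n)·A·R^(2/3)·S^(1/2) = (1/0.014) × 3.026 × 0.5563^(2/3) × 0.00052^(1/2) = 3.334 m³/s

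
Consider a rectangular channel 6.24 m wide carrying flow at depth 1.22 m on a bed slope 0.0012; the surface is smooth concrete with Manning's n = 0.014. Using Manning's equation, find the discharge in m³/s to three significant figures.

A = b·y = 6.24 × 1.22 = 7.613 m²
P = b + 2y = 6.24 + 2×1.22 = 8.680 m
R = A/P = 7.613/8.680 = 0.8771 m
Q = (1/n)·A·R^(2/3)·S^(1/2) = (1/0.014) × 7.613 × 0.8771^(2/3) × 0.0012^(1/2) = 17.26 m³/s

17.3 m³/s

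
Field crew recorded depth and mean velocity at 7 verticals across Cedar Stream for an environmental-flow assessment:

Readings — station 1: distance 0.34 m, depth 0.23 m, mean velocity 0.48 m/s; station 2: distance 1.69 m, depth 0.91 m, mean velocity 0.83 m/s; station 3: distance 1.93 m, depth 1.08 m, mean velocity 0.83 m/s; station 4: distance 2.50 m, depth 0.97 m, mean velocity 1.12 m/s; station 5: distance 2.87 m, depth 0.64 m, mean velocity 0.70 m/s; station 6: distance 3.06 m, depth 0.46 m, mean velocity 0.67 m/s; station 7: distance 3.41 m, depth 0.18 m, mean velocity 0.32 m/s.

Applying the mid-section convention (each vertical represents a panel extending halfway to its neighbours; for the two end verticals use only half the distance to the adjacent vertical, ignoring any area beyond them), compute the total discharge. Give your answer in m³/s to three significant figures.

1.77 m³/s

w_1 = (1.69 − 0.34)/2 = 0.675 m; q_1 = 0.48 × 0.23 × 0.675 = 0.07452 m³/s
w_2 = (1.93 − 0.34)/2 = 0.795 m; q_2 = 0.83 × 0.91 × 0.795 = 0.6005 m³/s
w_3 = (2.50 − 1.69)/2 = 0.405 m; q_3 = 0.83 × 1.08 × 0.405 = 0.3630 m³/s
w_4 = (2.87 − 1.93)/2 = 0.47 m; q_4 = 1.12 × 0.97 × 0.47 = 0.5106 m³/s
w_5 = (3.06 − 2.50)/2 = 0.28 m; q_5 = 0.70 × 0.64 × 0.28 = 0.1254 m³/s
w_6 = (3.41 − 2.87)/2 = 0.27 m; q_6 = 0.67 × 0.46 × 0.27 = 0.08321 m³/s
w_7 = (3.41 − 3.06)/2 = 0.175 m; q_7 = 0.32 × 0.18 × 0.175 = 0.01008 m³/s
Q = Σ qᵢ = 1.767 m³/s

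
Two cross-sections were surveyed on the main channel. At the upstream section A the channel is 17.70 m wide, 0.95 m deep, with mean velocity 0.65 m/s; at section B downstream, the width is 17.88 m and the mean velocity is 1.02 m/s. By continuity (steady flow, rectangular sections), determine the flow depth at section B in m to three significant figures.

0.599 m

Q = A₁V₁ = (17.70×0.95) × 0.65 = 10.93 m³/s
d₂ = Q/(b₂ V₂) = 10.93/(17.88×1.02) = 0.5993 m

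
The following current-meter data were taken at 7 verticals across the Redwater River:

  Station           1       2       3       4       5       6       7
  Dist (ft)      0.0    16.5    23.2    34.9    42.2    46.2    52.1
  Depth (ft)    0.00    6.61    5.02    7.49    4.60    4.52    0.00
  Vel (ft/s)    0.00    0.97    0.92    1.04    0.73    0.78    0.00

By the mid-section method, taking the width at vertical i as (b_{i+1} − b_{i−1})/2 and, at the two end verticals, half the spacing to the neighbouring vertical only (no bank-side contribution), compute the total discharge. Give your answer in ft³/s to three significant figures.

w_2 = (23.2 − 0.0)/2 = 11.6 ft; q_2 = 0.97 × 6.61 × 11.6 = 74.38 ft³/s
w_3 = (34.9 − 16.5)/2 = 9.2 ft; q_3 = 0.92 × 5.02 × 9.2 = 42.49 ft³/s
w_4 = (42.2 − 23.2)/2 = 9.5 ft; q_4 = 1.04 × 7.49 × 9.5 = 74.00 ft³/s
w_5 = (46.2 − 34.9)/2 = 5.65 ft; q_5 = 0.73 × 4.60 × 5.65 = 18.97 ft³/s
w_6 = (52.1 − 42.2)/2 = 4.95 ft; q_6 = 0.78 × 4.52 × 4.95 = 17.45 ft³/s
Stations 1, 7 contribute zero (depth or velocity is 0).
Q = Σ qᵢ = 227.3 ft³/s

227 ft³/s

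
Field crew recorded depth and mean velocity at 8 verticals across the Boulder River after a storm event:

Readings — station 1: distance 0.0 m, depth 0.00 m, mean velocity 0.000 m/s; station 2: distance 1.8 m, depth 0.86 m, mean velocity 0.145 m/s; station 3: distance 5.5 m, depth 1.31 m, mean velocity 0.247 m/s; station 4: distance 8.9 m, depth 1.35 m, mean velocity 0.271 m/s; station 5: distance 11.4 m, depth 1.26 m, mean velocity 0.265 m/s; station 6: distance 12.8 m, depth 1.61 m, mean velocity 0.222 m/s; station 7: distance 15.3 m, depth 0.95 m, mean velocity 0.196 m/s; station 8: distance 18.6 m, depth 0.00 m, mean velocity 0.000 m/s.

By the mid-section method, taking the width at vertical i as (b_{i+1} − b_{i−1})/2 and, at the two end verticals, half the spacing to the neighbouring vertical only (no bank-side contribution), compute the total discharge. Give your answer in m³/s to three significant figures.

4.46 m³/s

w_2 = (5.5 − 0.0)/2 = 2.75 m; q_2 = 0.145 × 0.86 × 2.75 = 0.3429 m³/s
w_3 = (8.9 − 1.8)/2 = 3.55 m; q_3 = 0.247 × 1.31 × 3.55 = 1.149 m³/s
w_4 = (11.4 − 5.5)/2 = 2.95 m; q_4 = 0.271 × 1.35 × 2.95 = 1.079 m³/s
w_5 = (12.8 − 8.9)/2 = 1.95 m; q_5 = 0.265 × 1.26 × 1.95 = 0.6511 m³/s
w_6 = (15.3 − 11.4)/2 = 1.95 m; q_6 = 0.222 × 1.61 × 1.95 = 0.6970 m³/s
w_7 = (18.6 − 12.8)/2 = 2.9 m; q_7 = 0.196 × 0.95 × 2.9 = 0.5400 m³/s
Stations 1, 8 contribute zero (depth or velocity is 0).
Q = Σ qᵢ = 4.459 m³/s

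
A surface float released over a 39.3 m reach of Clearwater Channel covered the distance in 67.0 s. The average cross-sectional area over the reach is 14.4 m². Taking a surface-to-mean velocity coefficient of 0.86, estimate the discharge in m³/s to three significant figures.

v_surface = L / t̄ = 39.3 / 67 = 0.5866 m/s
v_mean = 0.86 × 0.5866 = 0.5044 m/s
Q = A × v_mean = 14.4 × 0.5044 = 7.264 m³/s

7.26 m³/s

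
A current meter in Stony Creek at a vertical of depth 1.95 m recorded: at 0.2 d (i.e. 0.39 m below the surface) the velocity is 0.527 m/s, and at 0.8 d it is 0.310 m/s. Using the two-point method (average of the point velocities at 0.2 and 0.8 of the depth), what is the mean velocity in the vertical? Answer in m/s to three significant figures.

0.419 m/s

v̄ = (0.527 + 0.310) / 2 = 0.4185 m/s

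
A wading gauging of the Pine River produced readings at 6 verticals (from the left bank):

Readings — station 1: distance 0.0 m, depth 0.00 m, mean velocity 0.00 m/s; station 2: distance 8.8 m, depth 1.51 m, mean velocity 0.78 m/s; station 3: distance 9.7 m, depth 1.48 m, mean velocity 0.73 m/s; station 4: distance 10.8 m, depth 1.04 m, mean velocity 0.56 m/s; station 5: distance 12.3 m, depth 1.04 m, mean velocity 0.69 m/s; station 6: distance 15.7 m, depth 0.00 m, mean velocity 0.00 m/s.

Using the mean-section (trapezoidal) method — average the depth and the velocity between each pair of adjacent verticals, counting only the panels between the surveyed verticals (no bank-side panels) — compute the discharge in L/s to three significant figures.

6090 L/s

Panel 1-2: Δb = 8.8 m, d̄ = (0.00+1.51)/2 = 0.755, v̄ = (0.00+0.78)/2 = 0.39 → q = 8.8×0.755×0.39 = 2.591 m³/s
Panel 2-3: Δb = 0.9 m, d̄ = (1.51+1.48)/2 = 1.495, v̄ = (0.78+0.73)/2 = 0.755 → q = 0.9×1.495×0.755 = 1.016 m³/s
Panel 3-4: Δb = 1.1 m, d̄ = (1.48+1.04)/2 = 1.26, v̄ = (0.73+0.56)/2 = 0.645 → q = 1.1×1.26×0.645 = 0.8940 m³/s
Panel 4-5: Δb = 1.5 m, d̄ = (1.04+1.04)/2 = 1.04, v̄ = (0.56+0.69)/2 = 0.625 → q = 1.5×1.04×0.625 = 0.9750 m³/s
Panel 5-6: Δb = 3.4 m, d̄ = (1.04+0.00)/2 = 0.52, v̄ = (0.69+0.00)/2 = 0.345 → q = 3.4×0.52×0.345 = 0.6100 m³/s
Q = Σ q = 6.086 m³/s
= 6.086 × 1000 = 6086 L/s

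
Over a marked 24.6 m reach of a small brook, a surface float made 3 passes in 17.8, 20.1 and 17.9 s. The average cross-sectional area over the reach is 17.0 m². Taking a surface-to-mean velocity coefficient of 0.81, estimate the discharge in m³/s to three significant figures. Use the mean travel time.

18.2 m³/s

t̄ = (17.8 + 20.1 + 17.9) / 3 = 18.6 s
v_surface = L / t̄ = 24.6 / 18.6 = 1.323 m/s
v_mean = 0.81 × 1.323 = 1.071 m/s
Q = A × v_mean = 17.0 × 1.071 = 18.21 m³/s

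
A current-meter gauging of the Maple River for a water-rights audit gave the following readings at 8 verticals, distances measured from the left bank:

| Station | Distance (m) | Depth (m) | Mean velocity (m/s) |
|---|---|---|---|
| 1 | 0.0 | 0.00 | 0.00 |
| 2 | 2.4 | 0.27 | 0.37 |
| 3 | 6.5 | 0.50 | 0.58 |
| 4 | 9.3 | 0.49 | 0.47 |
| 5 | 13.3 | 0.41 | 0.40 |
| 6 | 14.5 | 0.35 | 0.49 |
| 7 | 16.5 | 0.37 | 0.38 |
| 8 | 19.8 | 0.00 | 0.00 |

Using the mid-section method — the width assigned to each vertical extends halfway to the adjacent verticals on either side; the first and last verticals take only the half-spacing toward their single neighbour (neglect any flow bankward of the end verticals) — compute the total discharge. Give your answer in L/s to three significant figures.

w_2 = (6.5 − 0.0)/2 = 3.25 m; q_2 = 0.37 × 0.27 × 3.25 = 0.3247 m³/s
w_3 = (9.3 − 2.4)/2 = 3.45 m; q_3 = 0.58 × 0.50 × 3.45 = 1.001 m³/s
w_4 = (13.3 − 6.5)/2 = 3.4 m; q_4 = 0.47 × 0.49 × 3.4 = 0.7830 m³/s
w_5 = (14.5 − 9.3)/2 = 2.6 m; q_5 = 0.40 × 0.41 × 2.6 = 0.4264 m³/s
w_6 = (16.5 − 13.3)/2 = 1.6 m; q_6 = 0.49 × 0.35 × 1.6 = 0.2744 m³/s
w_7 = (19.8 − 14.5)/2 = 2.65 m; q_7 = 0.38 × 0.37 × 2.65 = 0.3726 m³/s
Stations 1, 8 contribute zero (depth or velocity is 0).
Q = Σ qᵢ = 3.182 m³/s
= 3.182 × 1000 = 3182 L/s

3180 L/s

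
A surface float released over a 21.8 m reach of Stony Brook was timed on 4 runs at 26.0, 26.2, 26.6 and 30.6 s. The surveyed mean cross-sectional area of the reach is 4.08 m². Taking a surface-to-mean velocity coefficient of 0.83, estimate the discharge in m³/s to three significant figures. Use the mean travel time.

2.70 m³/s

t̄ = (26.0 + 26.2 + 26.6 + 30.6) / 4 = 27.35 s
v_surface = L / t̄ = 21.8 / 27.35 = 0.7971 m/s
v_mean = 0.83 × 0.7971 = 0.6616 m/s
Q = A × v_mean = 4.08 × 0.6616 = 2.699 m³/s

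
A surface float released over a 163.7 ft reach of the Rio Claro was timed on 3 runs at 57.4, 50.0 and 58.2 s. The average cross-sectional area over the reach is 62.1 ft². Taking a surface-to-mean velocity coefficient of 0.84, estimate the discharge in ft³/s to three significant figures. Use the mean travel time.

t̄ = (57.4 + 50.0 + 58.2) / 3 = 55.2 s
v_surface = L / t̄ = 163.7 / 55.2 = 2.966 ft/s
v_mean = 0.84 × 2.966 = 2.491 ft/s
Q = A × v_mean = 62.1 × 2.491 = 154.7 ft³/s

155 ft³/s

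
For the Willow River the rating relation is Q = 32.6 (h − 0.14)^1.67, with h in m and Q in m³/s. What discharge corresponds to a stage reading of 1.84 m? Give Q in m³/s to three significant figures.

Q = 32.6 × (1.84 − 0.14)^1.67 = 32.6 × 1.7^1.67 = 79.08 m³/s

79.1 m³/s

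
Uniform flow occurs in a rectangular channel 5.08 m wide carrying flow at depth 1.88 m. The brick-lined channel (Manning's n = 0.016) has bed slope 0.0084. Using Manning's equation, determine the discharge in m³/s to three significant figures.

57.6 m³/s

A = b·y = 5.08 × 1.88 = 9.550 m²
P = b + 2y = 5.08 + 2×1.88 = 8.840 m
R = A/P = 9.550/8.840 = 1.080 m
Q = (1/n)·A·R^(2/3)·S^(1/2) = (1/0.016) × 9.550 × 1.080^(2/3) × 0.0084^(1/2) = 57.60 m³/s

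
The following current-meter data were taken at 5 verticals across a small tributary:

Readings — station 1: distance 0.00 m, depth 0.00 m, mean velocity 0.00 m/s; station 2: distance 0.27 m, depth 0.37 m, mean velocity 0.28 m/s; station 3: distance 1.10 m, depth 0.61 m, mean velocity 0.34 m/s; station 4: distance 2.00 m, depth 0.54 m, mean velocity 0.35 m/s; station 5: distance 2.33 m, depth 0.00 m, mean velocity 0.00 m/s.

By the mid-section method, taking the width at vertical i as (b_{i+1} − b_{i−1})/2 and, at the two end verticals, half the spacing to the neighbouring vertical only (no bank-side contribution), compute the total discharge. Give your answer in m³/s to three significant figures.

w_2 = (1.10 − 0.00)/2 = 0.55 m; q_2 = 0.28 × 0.37 × 0.55 = 0.05698 m³/s
w_3 = (2.00 − 0.27)/2 = 0.865 m; q_3 = 0.34 × 0.61 × 0.865 = 0.1794 m³/s
w_4 = (2.33 − 1.10)/2 = 0.615 m; q_4 = 0.35 × 0.54 × 0.615 = 0.1162 m³/s
Stations 1, 5 contribute zero (depth or velocity is 0).
Q = Σ qᵢ = 0.3526 m³/s

0.353 m³/s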